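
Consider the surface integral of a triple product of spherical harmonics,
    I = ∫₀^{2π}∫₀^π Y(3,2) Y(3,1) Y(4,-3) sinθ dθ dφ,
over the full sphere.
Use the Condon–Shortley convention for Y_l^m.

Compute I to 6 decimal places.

-0.095955

Rules hold: Σm=0, L=10 even, 0≤4≤6.
N = 7·7·9 = 441
Δ = 2!·4!·4!/11! = 1/34650
Racah Σ t=0..2: t=0:+1/72 t=1:−1/16 t=2:+1/72 = -5/144
⇒ 3j(3 3 4; 0 0 0)² = 2/77, sgn -1
Racah Σ t=0..1: t=0:+1/288 t=1:−1/144 = -1/288
⇒ 3j(3 3 4; 2 1 -3)² = 1/99, sgn +1
4πI² = N·(3j₀)²·(3jₘ)² = 14/121
I = -1·√(0.115702/4π) = -0.09595473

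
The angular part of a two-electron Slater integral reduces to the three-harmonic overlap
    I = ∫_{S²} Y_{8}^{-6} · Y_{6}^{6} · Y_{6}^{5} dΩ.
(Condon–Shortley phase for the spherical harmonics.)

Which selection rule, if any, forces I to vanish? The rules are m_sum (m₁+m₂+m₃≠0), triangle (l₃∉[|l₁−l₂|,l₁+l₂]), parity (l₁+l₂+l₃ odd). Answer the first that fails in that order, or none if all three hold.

Σmᵢ = 5  ✗
l₃∈[|l₁−l₂|,l₁+l₂]=[2,14], have l₃=6
Σlᵢ = 20 ⇒ even

m_sum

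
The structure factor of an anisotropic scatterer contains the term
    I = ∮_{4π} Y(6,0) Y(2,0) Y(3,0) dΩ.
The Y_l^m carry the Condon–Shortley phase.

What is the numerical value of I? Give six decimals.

0.000000

|6−2|≤3≤6+2 violated ⇒ I = 0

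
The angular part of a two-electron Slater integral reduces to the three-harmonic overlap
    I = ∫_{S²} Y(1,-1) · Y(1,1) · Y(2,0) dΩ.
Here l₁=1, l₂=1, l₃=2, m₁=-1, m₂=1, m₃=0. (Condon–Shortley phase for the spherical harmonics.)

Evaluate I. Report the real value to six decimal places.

0.126157

Rules hold: Σm=0, L=4 even, 0≤2≤2.
N = 3·3·5 = 45
Δ = 0!·2!·2!/5! = 1/30
Racah Σ t=0..0: t=0:+1/1 = 1/1
⇒ 3j(1 1 2; 0 0 0)² = 2/15, sgn +1
Racah Σ t=0..0: t=0:+1/4 = 1/4
⇒ 3j(1 1 2; -1 1 0)² = 1/30, sgn +1
4πI² = N·(3j₀)²·(3jₘ)² = 1/5
I = +1·√(0.2/4π) = 0.12615663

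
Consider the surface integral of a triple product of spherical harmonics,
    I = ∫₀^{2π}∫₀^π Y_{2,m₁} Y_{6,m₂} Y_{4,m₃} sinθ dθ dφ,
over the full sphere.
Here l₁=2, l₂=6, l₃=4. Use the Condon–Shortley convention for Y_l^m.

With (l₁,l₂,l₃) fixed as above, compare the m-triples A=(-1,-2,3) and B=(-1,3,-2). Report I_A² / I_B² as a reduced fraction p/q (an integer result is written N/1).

8/63

l's match ⇒ only the (l;m) 3-j factors differ between A and B.
A: triangle coeff Δ(2,6,4) = 1/6435; Σ_t [3,3]: t=3:−1/30240 = -1/30240; (3j)²=32/6435 [(2 6 4; -1 -2 3)], sign=+1
B: triangle coeff Δ(2,6,4) = 1/6435; Σ_t [3,3]: t=3:−1/8640 = -1/8640; (3j)²=28/715 [(2 6 4; -1 3 -2)], sign=-1
I_A²/I_B² = (32/6435)/(28/715) = 8/63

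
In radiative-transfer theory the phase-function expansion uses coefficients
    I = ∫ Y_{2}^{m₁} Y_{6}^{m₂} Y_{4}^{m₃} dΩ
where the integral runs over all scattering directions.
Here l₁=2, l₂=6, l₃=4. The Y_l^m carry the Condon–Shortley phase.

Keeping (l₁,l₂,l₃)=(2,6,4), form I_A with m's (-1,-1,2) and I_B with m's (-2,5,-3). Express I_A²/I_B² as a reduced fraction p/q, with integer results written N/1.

Same 2,6,4: normalisation and zero-m 3j drop out of the ratio.
A: Δ: 4! 0! 8! / 13! → 1/6435; sum: t=3:−1/8640 = -1/8640; 3j²(2 6 4; -1 -1 2) = Δ·Π!·Σ² = 14/1287  (sign -1)
B: Δ: 4! 0! 8! / 13! → 1/6435; sum: t=4:+1/120960 = 1/120960; 3j²(2 6 4; -2 5 -3) = Δ·Π!·Σ² = 2/39  (sign -1)
I_A²/I_B² = (14/1287)/(2/39) = 7/33

7/33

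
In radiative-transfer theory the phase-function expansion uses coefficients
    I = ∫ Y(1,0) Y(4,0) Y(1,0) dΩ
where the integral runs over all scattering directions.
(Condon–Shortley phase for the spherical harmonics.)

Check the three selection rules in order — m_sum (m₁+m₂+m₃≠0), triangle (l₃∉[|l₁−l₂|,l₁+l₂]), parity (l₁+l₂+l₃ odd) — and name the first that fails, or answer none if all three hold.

triangle

Σmᵢ = 0  ✓
l₃∈[|l₁−l₂|,l₁+l₂]=[3,5], have l₃=1  ✗
Σlᵢ = 6 ⇒ even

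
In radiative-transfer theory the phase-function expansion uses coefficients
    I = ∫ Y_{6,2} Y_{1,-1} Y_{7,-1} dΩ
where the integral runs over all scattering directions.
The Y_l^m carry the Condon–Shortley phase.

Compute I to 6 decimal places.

-0.135514

m-sum 0 ✓  L=14 even ✓  5≤7≤7 ✓
Π(2lᵢ+1) = 13×3×15 = 585
triangle coeff Δ(6,1,7) = 1/1365
Σ_t [0,0]: t=0:+1/518400 = 1/518400
(3j)²=7/195 [(6 1 7; 0 0 0)], sign=-1
Σ_t [0,0]: t=0:+1/1935360 = 1/1935360
(3j)²=1/91 [(6 1 7; 2 -1 -1)], sign=+1
⇒ 4πI² = 3/13
I = (-1)√(3/13/(4π)) = -0.13551395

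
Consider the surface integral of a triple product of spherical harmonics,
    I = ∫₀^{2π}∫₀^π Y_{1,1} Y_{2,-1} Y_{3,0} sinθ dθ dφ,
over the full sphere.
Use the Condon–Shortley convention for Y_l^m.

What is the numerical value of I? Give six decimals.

0.143048

Checks pass: Σm=0; 6 even; l₃=3∈[1,3].
(2·1+1)(2·2+1)(2·3+1) = 105
Δ: 0! 2! 4! / 7! → 1/105
sum: t=0:+1/4 = 1/4
3j²(1 2 3; 0 0 0) = Δ·Π!·Σ² = 3/35  (sign -1)
sum: t=0:+1/12 = 1/12
3j²(1 2 3; 1 -1 0) = Δ·Π!·Σ² = 1/35  (sign -1)
combine: 4πI² = 105·3/35·1/35 = 9/35
take √, sign +1: I = 0.14304817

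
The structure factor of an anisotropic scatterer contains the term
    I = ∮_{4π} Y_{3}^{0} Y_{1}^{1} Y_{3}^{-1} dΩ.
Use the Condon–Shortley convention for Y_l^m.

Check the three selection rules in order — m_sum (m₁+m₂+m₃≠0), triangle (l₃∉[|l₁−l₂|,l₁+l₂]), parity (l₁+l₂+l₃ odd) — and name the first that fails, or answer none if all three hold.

parity

m₁+m₂+m₃ = 0 + 1 − 1 = 0  ✓
triangle: |3−1|=2 ≤ l₃=3 ≤ 3+1=4  ✓
parity: l₁+l₂+l₃ = 7 is odd  ✗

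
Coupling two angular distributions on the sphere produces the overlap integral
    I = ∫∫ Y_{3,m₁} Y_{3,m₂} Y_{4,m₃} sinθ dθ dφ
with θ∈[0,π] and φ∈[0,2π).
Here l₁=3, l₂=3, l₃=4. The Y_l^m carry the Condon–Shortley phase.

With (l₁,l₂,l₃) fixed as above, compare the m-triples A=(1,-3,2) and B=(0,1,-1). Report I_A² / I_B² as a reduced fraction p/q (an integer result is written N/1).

18/5

Shared (l₁,l₂,l₃)=(3,3,4): N and (l;000)² cancel in I_A²/I_B².
A: Δ = 2!·4!·4!/11! = 1/34650; Racah Σ t=0..0: t=0:+1/192 = 1/192; ⇒ 3j(3 3 4; 1 -3 2)² = 3/77, sgn +1
B: Δ = 2!·4!·4!/11! = 1/34650; Racah Σ t=0..2: t=0:+1/288 t=1:−1/24 t=2:+1/48 = -5/288; ⇒ 3j(3 3 4; 0 1 -1)² = 5/462, sgn +1
I_A²/I_B² = (3/77)/(5/462) = 18/5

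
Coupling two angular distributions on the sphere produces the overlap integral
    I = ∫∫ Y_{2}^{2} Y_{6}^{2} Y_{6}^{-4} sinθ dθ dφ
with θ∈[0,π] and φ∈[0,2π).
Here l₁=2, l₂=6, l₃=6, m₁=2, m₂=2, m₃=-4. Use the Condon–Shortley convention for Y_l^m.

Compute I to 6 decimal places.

m-sum 0 ✓  L=14 even ✓  4≤6≤8 ✓
Π(2lᵢ+1) = 5×13×13 = 845
triangle coeff Δ(2,6,6) = 1/90090
Σ_t [0,2]: t=0:+1/69120 t=1:−1/14400 t=2:+1/69120 = -7/172800
(3j)²=14/715 [(2 6 6; 0 0 0)], sign=-1
Σ_t [0,0]: t=0:+1/322560 = 1/322560
(3j)²=18/1001 [(2 6 6; 2 2 -4)], sign=+1
⇒ 4πI² = 36/121
I = (-1)√(36/121/(4π)) = -0.15386989

-0.153870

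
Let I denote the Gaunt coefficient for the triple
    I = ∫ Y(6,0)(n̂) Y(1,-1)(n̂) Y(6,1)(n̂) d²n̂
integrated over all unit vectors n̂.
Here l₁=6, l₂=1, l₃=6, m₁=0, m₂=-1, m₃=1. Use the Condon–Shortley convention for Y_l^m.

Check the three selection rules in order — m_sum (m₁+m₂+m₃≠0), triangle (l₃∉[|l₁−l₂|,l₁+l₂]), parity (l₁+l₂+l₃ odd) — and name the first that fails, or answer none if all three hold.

m₁+m₂+m₃ = 0 − 1 + 1 = 0  ✓
triangle: |6−1|=5 ≤ l₃=6 ≤ 6+1=7  ✓
parity: l₁+l₂+l₃ = 13 is odd  ✗

parity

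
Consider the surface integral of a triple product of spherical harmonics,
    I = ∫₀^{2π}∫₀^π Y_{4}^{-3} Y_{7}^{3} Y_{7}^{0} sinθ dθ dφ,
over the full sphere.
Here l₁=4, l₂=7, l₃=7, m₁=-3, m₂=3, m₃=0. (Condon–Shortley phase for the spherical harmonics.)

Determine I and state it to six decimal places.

0.094835

Checks pass: Σm=0; 18 even; l₃=7∈[3,11].
(2·4+1)(2·7+1)(2·7+1) = 2025
Δ: 4! 4! 10! / 19! → 1/58198140
sum: t=0:+1/17418240 t=1:−1/622080 t=2:+1/230400 t=3:−1/622080 t=4:+1/17418240 = 1/806400
3j²(4 7 7; 0 0 0) = Δ·Π!·Σ² = 2268/230945  (sign -1)
sum: t=3:−1/4354560 t=4:+1/2488320 = 1/5806080
3j²(4 7 7; -3 3 0) = Δ·Π!·Σ² = 525/92378  (sign -1)
combine: 4πI² = 2025·2268/230945·525/92378 = 241116750/2133423721
take √, sign +1: I = 0.09483534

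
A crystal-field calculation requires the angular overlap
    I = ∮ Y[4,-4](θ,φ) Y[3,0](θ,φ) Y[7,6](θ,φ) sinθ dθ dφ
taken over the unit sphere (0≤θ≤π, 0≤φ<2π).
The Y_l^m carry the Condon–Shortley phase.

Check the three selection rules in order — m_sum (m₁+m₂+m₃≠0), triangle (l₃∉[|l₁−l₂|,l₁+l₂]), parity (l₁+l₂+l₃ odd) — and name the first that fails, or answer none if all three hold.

Σmᵢ = 2  ✗
l₃∈[|l₁−l₂|,l₁+l₂]=[1,7], have l₃=7
Σlᵢ = 14 ⇒ even

m_sum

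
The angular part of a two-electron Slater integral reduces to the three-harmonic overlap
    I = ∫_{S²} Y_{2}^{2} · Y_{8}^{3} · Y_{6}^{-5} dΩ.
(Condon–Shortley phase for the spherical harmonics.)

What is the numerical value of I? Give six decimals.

Checks pass: Σm=0; 16 even; l₃=6∈[6,10].
(2·2+1)(2·8+1)(2·6+1) = 1105
Δ: 4! 0! 12! / 17! → 1/30940
sum: t=2:+1/2073600 = 1/2073600
3j²(2 8 6; 0 0 0) = Δ·Π!·Σ² = 28/1105  (sign +1)
sum: t=0:+1/958003200 = 1/958003200
3j²(2 8 6; 2 3 -5) = Δ·Π!·Σ² = 1/6188  (sign -1)
combine: 4πI² = 1105·28/1105·1/6188 = 1/221
take √, sign -1: I = -0.01897575

-0.018976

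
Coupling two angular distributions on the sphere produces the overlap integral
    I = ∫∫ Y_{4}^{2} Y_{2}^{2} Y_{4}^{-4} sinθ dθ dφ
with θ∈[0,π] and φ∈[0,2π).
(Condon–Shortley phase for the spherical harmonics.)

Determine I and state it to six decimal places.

m-sum 0 ✓  L=10 even ✓  2≤4≤6 ✓
Π(2lᵢ+1) = 9×5×9 = 405
triangle coeff Δ(4,2,4) = 1/13860
Σ_t [0,2]: t=0:+1/192 t=1:−1/36 t=2:+1/192 = -5/288
(3j)²=20/693 [(4 2 4; 0 0 0)], sign=-1
Σ_t [2,2]: t=2:+1/2880 = 1/2880
(3j)²=2/165 [(4 2 4; 2 2 -4)], sign=+1
⇒ 4πI² = 120/847
I = (-1)√(120/847/(4π)) = -0.10618031

-0.106180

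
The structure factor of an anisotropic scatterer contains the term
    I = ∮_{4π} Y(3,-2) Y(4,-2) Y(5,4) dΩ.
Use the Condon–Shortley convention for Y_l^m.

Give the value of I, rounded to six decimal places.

Checks pass: Σm=0; 12 even; l₃=5∈[1,7].
(2·3+1)(2·4+1)(2·5+1) = 693
Δ: 2! 4! 6! / 13! → 1/180180
sum: t=0:+1/576 t=1:−1/144 t=2:+1/576 = -1/288
3j²(3 4 5; 0 0 0) = Δ·Π!·Σ² = 20/1001  (sign +1)
sum: t=1:−1/2880 t=2:+1/8640 = -1/4320
3j²(3 4 5; -2 -2 4) = Δ·Π!·Σ² = 8/429  (sign +1)
combine: 4πI² = 693·20/1001·8/429 = 480/1859
take √, sign +1: I = 0.14334284

0.143343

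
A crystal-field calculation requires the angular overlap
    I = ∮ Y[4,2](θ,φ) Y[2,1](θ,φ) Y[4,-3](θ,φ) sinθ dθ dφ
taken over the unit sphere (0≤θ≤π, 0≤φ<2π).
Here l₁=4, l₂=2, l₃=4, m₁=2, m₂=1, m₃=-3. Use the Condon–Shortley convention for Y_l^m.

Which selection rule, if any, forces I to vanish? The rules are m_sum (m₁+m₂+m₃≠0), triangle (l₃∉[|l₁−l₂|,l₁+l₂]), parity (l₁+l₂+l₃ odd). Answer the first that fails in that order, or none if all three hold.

azimuthal sum: 2 + 1 − 3 = 0  ✓
2 ≤ 4 ≤ 6 (triangle on l)  ✓
L = 4 + 2 + 4 = 10 (even)  ✓

none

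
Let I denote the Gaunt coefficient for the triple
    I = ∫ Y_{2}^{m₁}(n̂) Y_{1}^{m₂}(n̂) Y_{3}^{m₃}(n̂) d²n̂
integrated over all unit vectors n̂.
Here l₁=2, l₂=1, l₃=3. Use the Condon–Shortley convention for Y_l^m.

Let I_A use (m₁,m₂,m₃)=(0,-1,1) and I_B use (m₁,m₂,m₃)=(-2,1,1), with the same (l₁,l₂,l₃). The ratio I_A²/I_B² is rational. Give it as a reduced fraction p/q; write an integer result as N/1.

Shared (l₁,l₂,l₃)=(2,1,3): N and (l;000)² cancel in I_A²/I_B².
A: Δ = 0!·4!·2!/7! = 1/105; Racah Σ t=0..0: t=0:+1/8 = 1/8; ⇒ 3j(2 1 3; 0 -1 1)² = 2/35, sgn +1
B: Δ = 0!·4!·2!/7! = 1/105; Racah Σ t=0..0: t=0:+1/48 = 1/48; ⇒ 3j(2 1 3; -2 1 1)² = 1/105, sgn +1
I_A²/I_B² = (2/35)/(1/105) = 6/1

6/1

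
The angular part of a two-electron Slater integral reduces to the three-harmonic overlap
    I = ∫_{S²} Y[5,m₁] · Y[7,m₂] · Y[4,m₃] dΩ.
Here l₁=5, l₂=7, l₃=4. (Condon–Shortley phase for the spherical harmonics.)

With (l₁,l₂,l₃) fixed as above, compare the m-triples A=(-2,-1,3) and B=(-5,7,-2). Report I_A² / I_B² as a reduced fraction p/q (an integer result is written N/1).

980/1287

Shared (l₁,l₂,l₃)=(5,7,4): N and (l;000)² cancel in I_A²/I_B².
A: Δ = 8!·2!·6!/17! = 1/6126120; Racah Σ t=5..6: t=5:−1/172800 t=6:+1/1036800 = -1/207360; ⇒ 3j(5 7 4; -2 -1 3)² = 245/14586, sgn +1
B: Δ = 8!·2!·6!/17! = 1/6126120; Racah Σ t=8..8: t=8:+1/58060800 = 1/58060800; ⇒ 3j(5 7 4; -5 7 -2)² = 3/136, sgn +1
I_A²/I_B² = (245/14586)/(3/136) = 980/1287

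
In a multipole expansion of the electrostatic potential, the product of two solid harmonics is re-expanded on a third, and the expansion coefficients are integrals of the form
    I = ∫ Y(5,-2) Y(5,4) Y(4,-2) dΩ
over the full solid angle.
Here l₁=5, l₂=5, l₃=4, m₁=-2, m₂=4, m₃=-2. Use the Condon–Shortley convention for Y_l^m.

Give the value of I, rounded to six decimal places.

Rules hold: Σm=0, L=14 even, 0≤4≤10.
N = 11·11·9 = 1089
Δ = 6!·4!·4!/15! = 1/3153150
Racah Σ t=1..5: t=1:−1/69120 t=2:+1/1728 t=3:−1/576 t=4:+1/1728 t=5:−1/69120 = -7/11520
⇒ 3j(5 5 4; 0 0 0)² = 2/143, sgn -1
Racah Σ t=5..6: t=5:−1/11520 t=6:+1/25920 = -1/20736
⇒ 3j(5 5 4; -2 4 -2)² = 5/429, sgn -1
4πI² = N·(3j₀)²·(3jₘ)² = 30/169
I = +1·√(0.177515/4π) = 0.11885360

0.118854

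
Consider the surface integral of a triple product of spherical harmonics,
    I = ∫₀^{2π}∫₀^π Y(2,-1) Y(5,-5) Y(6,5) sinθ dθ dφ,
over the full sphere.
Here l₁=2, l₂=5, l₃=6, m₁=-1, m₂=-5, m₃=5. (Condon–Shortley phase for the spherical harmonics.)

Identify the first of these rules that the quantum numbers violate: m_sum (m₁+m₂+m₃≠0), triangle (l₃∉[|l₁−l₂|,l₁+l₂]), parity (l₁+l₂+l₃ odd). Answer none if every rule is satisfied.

m₁+m₂+m₃ = -1 − 5 + 5 = -1  ✗
triangle: |2−5|=3 ≤ l₃=6 ≤ 2+5=7
parity: l₁+l₂+l₃ = 13 is odd

m_sum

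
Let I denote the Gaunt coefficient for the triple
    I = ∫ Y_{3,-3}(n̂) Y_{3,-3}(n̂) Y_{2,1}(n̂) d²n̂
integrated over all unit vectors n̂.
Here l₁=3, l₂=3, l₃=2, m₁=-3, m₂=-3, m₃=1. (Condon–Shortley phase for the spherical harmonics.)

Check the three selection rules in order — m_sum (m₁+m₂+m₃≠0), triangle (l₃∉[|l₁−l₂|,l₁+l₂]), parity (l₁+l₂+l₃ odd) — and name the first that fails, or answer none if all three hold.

m_sum

m₁+m₂+m₃ = -3 − 3 + 1 = -5  ✗
triangle: |3−3|=0 ≤ l₃=2 ≤ 3+3=6
parity: l₁+l₂+l₃ = 8 is even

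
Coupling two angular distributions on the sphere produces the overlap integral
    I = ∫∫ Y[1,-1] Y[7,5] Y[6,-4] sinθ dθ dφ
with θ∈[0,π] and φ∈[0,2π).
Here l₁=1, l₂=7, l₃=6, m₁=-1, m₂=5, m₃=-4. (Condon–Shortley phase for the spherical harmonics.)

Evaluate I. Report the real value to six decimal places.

-0.284256

m-sum 0 ✓  L=14 even ✓  6≤6≤8 ✓
Π(2lᵢ+1) = 3×15×13 = 585
triangle coeff Δ(1,7,6) = 1/1365
Σ_t [1,1]: t=1:−1/518400 = -1/518400
(3j)²=7/195 [(1 7 6; 0 0 0)], sign=-1
Σ_t [2,2]: t=2:+1/14515200 = 1/14515200
(3j)²=22/455 [(1 7 6; -1 5 -4)], sign=+1
⇒ 4πI² = 66/65
I = (-1)√(66/65/(4π)) = -0.28425647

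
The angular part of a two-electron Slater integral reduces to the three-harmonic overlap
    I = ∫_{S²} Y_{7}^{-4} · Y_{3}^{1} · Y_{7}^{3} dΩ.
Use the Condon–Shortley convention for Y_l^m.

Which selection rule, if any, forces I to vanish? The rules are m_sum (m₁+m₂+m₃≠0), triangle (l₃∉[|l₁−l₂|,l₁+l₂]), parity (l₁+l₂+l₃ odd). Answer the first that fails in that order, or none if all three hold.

parity

azimuthal sum: -4 + 1 + 3 = 0  ✓
4 ≤ 7 ≤ 10 (triangle on l)  ✓
L = 7 + 3 + 7 = 17 (odd)  ✗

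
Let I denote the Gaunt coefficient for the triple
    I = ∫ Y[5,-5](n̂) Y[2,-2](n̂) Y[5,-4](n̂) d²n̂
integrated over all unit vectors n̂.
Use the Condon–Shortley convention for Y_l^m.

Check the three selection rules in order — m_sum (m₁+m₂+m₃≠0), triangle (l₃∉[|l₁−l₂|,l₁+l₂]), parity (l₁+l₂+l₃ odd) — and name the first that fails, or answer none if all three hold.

m_sum

azimuthal sum: -5 − 2 − 4 = -11  ✗
3 ≤ 5 ≤ 7 (triangle on l)
L = 5 + 2 + 5 = 12 (even)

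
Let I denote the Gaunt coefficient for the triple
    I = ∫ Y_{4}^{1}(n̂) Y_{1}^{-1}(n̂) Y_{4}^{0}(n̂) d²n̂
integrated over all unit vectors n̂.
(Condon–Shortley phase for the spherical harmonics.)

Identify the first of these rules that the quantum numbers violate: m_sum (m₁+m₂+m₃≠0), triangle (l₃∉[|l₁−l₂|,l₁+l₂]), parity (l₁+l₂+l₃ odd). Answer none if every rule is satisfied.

parity

azimuthal sum: 1 − 1 + 0 = 0  ✓
3 ≤ 4 ≤ 5 (triangle on l)  ✓
L = 4 + 1 + 4 = 9 (odd)  ✗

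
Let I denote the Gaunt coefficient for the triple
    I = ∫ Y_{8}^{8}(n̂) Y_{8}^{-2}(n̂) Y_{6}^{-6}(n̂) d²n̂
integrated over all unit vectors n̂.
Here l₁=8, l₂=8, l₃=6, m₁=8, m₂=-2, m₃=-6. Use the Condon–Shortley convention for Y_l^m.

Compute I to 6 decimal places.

-0.031624

m-sum 0 ✓  L=22 even ✓  0≤6≤16 ✓
Π(2lᵢ+1) = 17×17×13 = 3757
triangle coeff Δ(8,8,6) = 1/13742520792
Σ_t [2,8]: t=2:+1/41803776000 t=3:−1/435456000 t=4:+1/39813120 t=5:−1/18662400 t=6:+1/39813120 t=7:−1/435456000 t=8:+1/41803776000 = -11/1393459200
(3j)²=600/96577 [(8 8 6; 0 0 0)], sign=-1
Σ_t [0,0]: t=0:+1/1881169920000 = 1/1881169920000
(3j)²=4/7429 [(8 8 6; 8 -2 -6)], sign=+1
⇒ 4πI² = 2400/190969
I = (-1)√(2400/190969/(4π)) = -0.03162418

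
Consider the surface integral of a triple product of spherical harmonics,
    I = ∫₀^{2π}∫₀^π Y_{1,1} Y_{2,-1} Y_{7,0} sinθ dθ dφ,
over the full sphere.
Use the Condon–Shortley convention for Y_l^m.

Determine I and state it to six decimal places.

triangle: need 1≤l₃≤3, have 7; I=0

0.000000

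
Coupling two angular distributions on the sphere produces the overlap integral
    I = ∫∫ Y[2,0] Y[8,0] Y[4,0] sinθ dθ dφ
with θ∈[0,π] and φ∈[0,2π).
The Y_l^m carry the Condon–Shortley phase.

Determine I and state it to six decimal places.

l₃=4 ∉ [6,10] — triangle fails ⇒ I = 0

0.000000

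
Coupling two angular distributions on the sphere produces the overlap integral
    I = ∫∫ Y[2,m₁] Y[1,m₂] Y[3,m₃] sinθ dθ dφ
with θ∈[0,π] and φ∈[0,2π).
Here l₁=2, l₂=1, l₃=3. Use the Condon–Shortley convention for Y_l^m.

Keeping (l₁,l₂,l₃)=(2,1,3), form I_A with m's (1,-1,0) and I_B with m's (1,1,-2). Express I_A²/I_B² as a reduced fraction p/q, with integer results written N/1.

l's match ⇒ only the (l;m) 3-j factors differ between A and B.
A: triangle coeff Δ(2,1,3) = 1/105; Σ_t [0,0]: t=0:+1/12 = 1/12; (3j)²=1/35 [(2 1 3; 1 -1 0)], sign=-1
B: triangle coeff Δ(2,1,3) = 1/105; Σ_t [0,0]: t=0:+1/12 = 1/12; (3j)²=2/21 [(2 1 3; 1 1 -2)], sign=-1
I_A²/I_B² = (1/35)/(2/21) = 3/10

3/10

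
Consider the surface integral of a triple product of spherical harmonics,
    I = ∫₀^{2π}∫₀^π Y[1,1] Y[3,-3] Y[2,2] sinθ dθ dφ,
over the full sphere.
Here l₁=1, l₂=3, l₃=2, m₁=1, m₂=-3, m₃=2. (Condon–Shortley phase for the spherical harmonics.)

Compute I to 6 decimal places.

Rules hold: Σm=0, L=6 even, 2≤2≤4.
N = 3·7·5 = 105
Δ = 2!·0!·4!/7! = 1/105
Racah Σ t=1..1: t=1:−1/4 = -1/4
⇒ 3j(1 3 2; 0 0 0)² = 3/35, sgn -1
Racah Σ t=0..0: t=0:+1/48 = 1/48
⇒ 3j(1 3 2; 1 -3 2)² = 1/7, sgn +1
4πI² = N·(3j₀)²·(3jₘ)² = 9/7
I = -1·√(1.28571/4π) = -0.31986543

-0.319865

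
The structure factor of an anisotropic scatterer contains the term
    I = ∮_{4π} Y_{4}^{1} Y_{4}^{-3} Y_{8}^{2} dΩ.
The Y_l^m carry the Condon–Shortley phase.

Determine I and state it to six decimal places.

0.089867

m-sum 0 ✓  L=16 even ✓  0≤8≤8 ✓
Π(2lᵢ+1) = 9×9×17 = 1377
triangle coeff Δ(4,4,8) = 1/218790
Σ_t [0,0]: t=0:+1/331776 = 1/331776
(3j)²=490/21879 [(4 4 8; 0 0 0)], sign=+1
Σ_t [0,0]: t=0:+1/3628800 = 1/3628800
(3j)²=8/2431 [(4 4 8; 1 -3 2)], sign=+1
⇒ 4πI² = 35280/347633
I = (+1)√(35280/347633/(4π)) = 0.08986671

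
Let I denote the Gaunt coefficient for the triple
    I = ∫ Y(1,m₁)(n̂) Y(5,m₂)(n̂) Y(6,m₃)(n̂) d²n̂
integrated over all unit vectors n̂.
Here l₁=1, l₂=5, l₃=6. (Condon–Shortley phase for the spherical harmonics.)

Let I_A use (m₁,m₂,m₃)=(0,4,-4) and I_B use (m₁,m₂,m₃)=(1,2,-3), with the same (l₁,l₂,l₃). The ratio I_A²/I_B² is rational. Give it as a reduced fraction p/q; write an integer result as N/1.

l's match ⇒ only the (l;m) 3-j factors differ between A and B.
A: triangle coeff Δ(1,5,6) = 1/858; Σ_t [0,0]: t=0:+1/362880 = 1/362880; (3j)²=10/429 [(1 5 6; 0 4 -4)], sign=+1
B: triangle coeff Δ(1,5,6) = 1/858; Σ_t [0,0]: t=0:+1/60480 = 1/60480; (3j)²=6/143 [(1 5 6; 1 2 -3)], sign=-1
I_A²/I_B² = (10/429)/(6/143) = 5/9

5/9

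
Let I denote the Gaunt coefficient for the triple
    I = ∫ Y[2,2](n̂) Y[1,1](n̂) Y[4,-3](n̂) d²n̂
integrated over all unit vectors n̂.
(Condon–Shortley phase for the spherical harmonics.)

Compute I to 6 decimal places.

0.000000

triangle: need 1≤l₃≤3, have 4; I=0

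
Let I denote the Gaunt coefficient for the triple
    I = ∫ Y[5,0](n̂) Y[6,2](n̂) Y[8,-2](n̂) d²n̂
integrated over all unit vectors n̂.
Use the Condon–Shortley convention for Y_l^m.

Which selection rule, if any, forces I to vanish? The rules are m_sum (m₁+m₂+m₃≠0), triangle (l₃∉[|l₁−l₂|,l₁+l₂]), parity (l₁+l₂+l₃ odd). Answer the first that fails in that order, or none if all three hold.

Σmᵢ = 0  ✓
l₃∈[|l₁−l₂|,l₁+l₂]=[1,11], have l₃=8  ✓
Σlᵢ = 19 ⇒ odd  ✗

parity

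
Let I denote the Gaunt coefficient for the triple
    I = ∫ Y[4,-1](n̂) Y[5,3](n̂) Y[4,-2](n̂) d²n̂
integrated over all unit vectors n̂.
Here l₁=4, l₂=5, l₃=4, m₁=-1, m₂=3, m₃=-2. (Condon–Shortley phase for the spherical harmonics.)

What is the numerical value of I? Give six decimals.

0.000000

L=13 odd ⇒ parity kills the (l;000) factor ⇒ I = 0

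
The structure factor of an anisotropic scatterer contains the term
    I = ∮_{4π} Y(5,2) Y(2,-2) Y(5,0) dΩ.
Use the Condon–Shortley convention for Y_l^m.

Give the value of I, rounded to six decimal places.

-0.191372

m-sum 0 ✓  L=12 even ✓  3≤5≤7 ✓
Π(2lᵢ+1) = 11×5×11 = 605
triangle coeff Δ(5,2,5) = 1/38610
Σ_t [0,2]: t=0:+1/2880 t=1:−1/576 t=2:+1/2880 = -1/960
(3j)²=10/429 [(5 2 5; 0 0 0)], sign=+1
Σ_t [0,0]: t=0:+1/2880 = 1/2880
(3j)²=14/429 [(5 2 5; 2 -2 0)], sign=-1
⇒ 4πI² = 700/1521
I = (-1)√(700/1521/(4π)) = -0.19137248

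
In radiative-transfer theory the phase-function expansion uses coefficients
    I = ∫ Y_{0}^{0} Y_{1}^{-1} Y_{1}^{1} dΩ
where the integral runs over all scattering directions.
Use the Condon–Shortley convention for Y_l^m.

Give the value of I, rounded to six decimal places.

m-sum 0 ✓  L=2 even ✓  1≤1≤1 ✓
Π(2lᵢ+1) = 1×3×3 = 9
triangle coeff Δ(0,1,1) = 1/3
Σ_t [0,0]: t=0:+1/1 = 1/1
(3j)²=1/3 [(0 1 1; 0 0 0)], sign=-1
Σ_t [0,0]: t=0:+1/2 = 1/2
(3j)²=1/3 [(0 1 1; 0 -1 1)], sign=+1
⇒ 4πI² = 1/1
I = (-1)√(1/1/(4π)) = -0.28209479

-0.282095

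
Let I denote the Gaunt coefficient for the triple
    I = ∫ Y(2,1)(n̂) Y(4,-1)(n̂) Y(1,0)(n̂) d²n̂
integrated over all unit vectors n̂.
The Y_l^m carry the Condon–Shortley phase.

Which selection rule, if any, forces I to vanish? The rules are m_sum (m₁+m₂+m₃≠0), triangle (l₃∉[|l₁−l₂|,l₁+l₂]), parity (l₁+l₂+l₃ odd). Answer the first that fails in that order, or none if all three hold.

triangle

azimuthal sum: 1 − 1 + 0 = 0  ✓
2 ≤ 1 ≤ 6 (triangle on l)  ✗
L = 2 + 4 + 1 = 7 (odd)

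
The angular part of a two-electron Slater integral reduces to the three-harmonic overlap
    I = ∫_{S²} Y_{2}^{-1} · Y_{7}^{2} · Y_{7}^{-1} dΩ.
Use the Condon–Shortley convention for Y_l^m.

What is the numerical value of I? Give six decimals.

0.077064

Checks pass: Σm=0; 16 even; l₃=7∈[5,9].
(2·2+1)(2·7+1)(2·7+1) = 1125
Δ: 2! 2! 12! / 17! → 1/185640
sum: t=0:+1/2419200 t=1:−1/518400 t=2:+1/2419200 = -1/907200
3j²(2 7 7; 0 0 0) = Δ·Π!·Σ² = 56/3315  (sign +1)
sum: t=1:−1/1935360 t=2:+1/1209600 = 1/3225600
3j²(2 7 7; -1 2 -1) = Δ·Π!·Σ² = 243/61880  (sign +1)
combine: 4πI² = 1125·56/3315·243/61880 = 3645/48841
take √, sign +1: I = 0.07706400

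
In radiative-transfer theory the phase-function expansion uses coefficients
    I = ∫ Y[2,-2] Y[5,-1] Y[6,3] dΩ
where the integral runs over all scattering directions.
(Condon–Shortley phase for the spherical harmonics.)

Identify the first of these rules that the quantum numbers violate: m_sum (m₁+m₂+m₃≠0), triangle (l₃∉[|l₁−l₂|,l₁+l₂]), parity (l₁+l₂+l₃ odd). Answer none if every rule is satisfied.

Σmᵢ = 0  ✓
l₃∈[|l₁−l₂|,l₁+l₂]=[3,7], have l₃=6  ✓
Σlᵢ = 13 ⇒ odd  ✗

parity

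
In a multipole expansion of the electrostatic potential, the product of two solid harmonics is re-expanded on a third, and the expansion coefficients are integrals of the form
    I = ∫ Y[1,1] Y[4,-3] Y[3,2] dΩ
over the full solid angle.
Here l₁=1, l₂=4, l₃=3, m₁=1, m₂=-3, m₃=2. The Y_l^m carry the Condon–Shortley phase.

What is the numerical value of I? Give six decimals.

-0.282095

Rules hold: Σm=0, L=8 even, 3≤3≤5.
N = 3·9·7 = 189
Δ = 2!·0!·6!/9! = 1/252
Racah Σ t=1..1: t=1:−1/36 = -1/36
⇒ 3j(1 4 3; 0 0 0)² = 4/63, sgn +1
Racah Σ t=0..0: t=0:+1/240 = 1/240
⇒ 3j(1 4 3; 1 -3 2)² = 1/12, sgn -1
4πI² = N·(3j₀)²·(3jₘ)² = 1/1
I = -1·√(1/4π) = -0.28209479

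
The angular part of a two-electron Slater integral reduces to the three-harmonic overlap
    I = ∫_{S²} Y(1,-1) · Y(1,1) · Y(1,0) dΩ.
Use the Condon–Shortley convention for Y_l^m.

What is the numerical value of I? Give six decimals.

Σlᵢ=3 odd — θ-integrand is odd under cosθ→−cosθ; I=0

0.000000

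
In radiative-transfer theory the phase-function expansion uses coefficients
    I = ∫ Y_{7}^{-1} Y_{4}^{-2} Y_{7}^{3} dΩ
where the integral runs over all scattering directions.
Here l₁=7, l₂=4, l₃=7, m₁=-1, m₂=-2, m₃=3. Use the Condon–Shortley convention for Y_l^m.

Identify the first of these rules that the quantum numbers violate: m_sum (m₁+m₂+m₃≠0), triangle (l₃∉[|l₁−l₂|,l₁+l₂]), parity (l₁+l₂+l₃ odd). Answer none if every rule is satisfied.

none

Σmᵢ = 0  ✓
l₃∈[|l₁−l₂|,l₁+l₂]=[3,11], have l₃=7  ✓
Σlᵢ = 18 ⇒ even  ✓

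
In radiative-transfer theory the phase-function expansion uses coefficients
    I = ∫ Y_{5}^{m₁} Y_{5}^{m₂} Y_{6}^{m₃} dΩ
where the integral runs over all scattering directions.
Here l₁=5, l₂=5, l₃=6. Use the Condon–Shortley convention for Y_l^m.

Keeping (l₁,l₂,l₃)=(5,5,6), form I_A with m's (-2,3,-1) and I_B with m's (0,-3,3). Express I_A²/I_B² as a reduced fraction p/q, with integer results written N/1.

28/1875

Same 5,5,6: normalisation and zero-m 3j drop out of the ratio.
A: Δ: 4! 6! 6! / 17! → 1/28588560; sum: t=2:+1/345600 t=3:−1/34560 t=4:+1/41472 = -1/518400; 3j²(5 5 6; -2 3 -1) = Δ·Π!·Σ² = 7/36465  (sign +1)
B: Δ: 4! 6! 6! / 17! → 1/28588560; sum: t=0:+1/138240 t=1:−1/34560 t=2:+1/103680 = -1/82944; 3j²(5 5 6; 0 -3 3) = Δ·Π!·Σ² = 125/9724  (sign +1)
I_A²/I_B² = (7/36465)/(125/9724) = 28/1875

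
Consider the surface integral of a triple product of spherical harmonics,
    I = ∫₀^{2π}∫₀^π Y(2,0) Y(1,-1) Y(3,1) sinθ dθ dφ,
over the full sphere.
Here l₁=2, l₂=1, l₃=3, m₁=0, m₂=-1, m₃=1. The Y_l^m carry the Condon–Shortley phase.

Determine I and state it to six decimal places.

-0.202301

Rules hold: Σm=0, L=6 even, 1≤3≤3.
N = 5·3·7 = 105
Δ = 0!·4!·2!/7! = 1/105
Racah Σ t=0..0: t=0:+1/4 = 1/4
⇒ 3j(2 1 3; 0 0 0)² = 3/35, sgn -1
Racah Σ t=0..0: t=0:+1/8 = 1/8
⇒ 3j(2 1 3; 0 -1 1)² = 2/35, sgn +1
4πI² = N·(3j₀)²·(3jₘ)² = 18/35
I = -1·√(0.514286/4π) = -0.20230066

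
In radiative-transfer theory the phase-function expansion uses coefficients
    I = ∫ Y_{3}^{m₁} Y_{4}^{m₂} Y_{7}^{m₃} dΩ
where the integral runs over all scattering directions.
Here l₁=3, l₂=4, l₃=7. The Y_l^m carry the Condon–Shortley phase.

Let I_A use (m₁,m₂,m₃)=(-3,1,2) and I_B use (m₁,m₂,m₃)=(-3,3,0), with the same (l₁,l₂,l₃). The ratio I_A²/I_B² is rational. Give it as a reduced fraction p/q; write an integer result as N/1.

Shared (l₁,l₂,l₃)=(3,4,7): N and (l;000)² cancel in I_A²/I_B².
A: Δ = 0!·6!·8!/15! = 1/45045; Racah Σ t=0..0: t=0:+1/518400 = 1/518400; ⇒ 3j(3 4 7; -3 1 2)² = 4/2145, sgn -1
B: Δ = 0!·6!·8!/15! = 1/45045; Racah Σ t=0..0: t=0:+1/3628800 = 1/3628800; ⇒ 3j(3 4 7; -3 3 0)² = 1/6435, sgn -1
I_A²/I_B² = (4/2145)/(1/6435) = 12/1

12/1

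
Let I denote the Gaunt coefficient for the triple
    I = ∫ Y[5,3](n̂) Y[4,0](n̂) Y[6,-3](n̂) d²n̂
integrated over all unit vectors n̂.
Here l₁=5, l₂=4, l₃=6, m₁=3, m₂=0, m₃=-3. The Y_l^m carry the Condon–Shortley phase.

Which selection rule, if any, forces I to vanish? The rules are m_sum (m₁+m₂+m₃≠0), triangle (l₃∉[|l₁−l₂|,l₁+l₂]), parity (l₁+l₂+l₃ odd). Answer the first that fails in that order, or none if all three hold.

parity

azimuthal sum: 3 + 0 − 3 = 0  ✓
1 ≤ 6 ≤ 9 (triangle on l)  ✓
L = 5 + 4 + 6 = 15 (odd)  ✗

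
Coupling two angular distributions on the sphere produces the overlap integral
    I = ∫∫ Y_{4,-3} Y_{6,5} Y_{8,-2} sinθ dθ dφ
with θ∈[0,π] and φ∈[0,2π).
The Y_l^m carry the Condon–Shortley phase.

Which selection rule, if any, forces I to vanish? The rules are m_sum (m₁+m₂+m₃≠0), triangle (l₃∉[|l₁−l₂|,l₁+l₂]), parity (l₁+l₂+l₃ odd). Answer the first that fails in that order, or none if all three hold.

Σmᵢ = 0  ✓
l₃∈[|l₁−l₂|,l₁+l₂]=[2,10], have l₃=8  ✓
Σlᵢ = 18 ⇒ even  ✓

none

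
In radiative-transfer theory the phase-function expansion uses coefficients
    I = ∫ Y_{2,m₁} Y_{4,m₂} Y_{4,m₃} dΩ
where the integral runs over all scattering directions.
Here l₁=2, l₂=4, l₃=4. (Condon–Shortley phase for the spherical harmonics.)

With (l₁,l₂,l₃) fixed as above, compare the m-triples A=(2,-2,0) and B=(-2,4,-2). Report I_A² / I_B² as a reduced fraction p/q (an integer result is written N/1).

Shared (l₁,l₂,l₃)=(2,4,4): N and (l;000)² cancel in I_A²/I_B².
A: Δ = 2!·2!·6!/11! = 1/13860; Racah Σ t=0..0: t=0:+1/192 = 1/192; ⇒ 3j(2 4 4; 2 -2 0)² = 3/77, sgn +1
B: Δ = 2!·2!·6!/11! = 1/13860; Racah Σ t=2..2: t=2:+1/2880 = 1/2880; ⇒ 3j(2 4 4; -2 4 -2)² = 2/165, sgn +1
I_A²/I_B² = (3/77)/(2/165) = 45/14

45/14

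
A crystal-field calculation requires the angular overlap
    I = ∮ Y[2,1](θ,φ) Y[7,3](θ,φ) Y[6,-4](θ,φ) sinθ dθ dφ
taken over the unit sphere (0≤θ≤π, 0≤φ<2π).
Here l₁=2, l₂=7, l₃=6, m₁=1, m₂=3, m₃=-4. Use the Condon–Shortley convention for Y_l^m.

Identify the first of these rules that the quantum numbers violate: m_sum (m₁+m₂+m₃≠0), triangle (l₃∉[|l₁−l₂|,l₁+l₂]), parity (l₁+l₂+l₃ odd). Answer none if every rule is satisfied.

m₁+m₂+m₃ = 1 + 3 − 4 = 0  ✓
triangle: |2−7|=5 ≤ l₃=6 ≤ 2+7=9  ✓
parity: l₁+l₂+l₃ = 15 is odd  ✗

parity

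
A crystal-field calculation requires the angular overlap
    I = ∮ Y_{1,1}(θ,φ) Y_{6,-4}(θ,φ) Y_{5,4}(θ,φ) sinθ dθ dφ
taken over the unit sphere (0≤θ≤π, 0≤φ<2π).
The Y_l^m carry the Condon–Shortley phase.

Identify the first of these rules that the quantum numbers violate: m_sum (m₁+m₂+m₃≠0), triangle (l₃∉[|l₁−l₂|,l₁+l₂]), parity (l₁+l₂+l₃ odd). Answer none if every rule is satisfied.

azimuthal sum: 1 − 4 + 4 = 1  ✗
5 ≤ 5 ≤ 7 (triangle on l)
L = 1 + 6 + 5 = 12 (even)

m_sum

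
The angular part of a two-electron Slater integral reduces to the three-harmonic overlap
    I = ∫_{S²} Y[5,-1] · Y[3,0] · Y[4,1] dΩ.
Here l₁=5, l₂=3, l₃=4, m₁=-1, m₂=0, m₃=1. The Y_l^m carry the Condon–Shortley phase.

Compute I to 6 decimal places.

-0.115089

Rules hold: Σm=0, L=12 even, 2≤4≤8.
N = 11·7·9 = 693
Δ = 4!·6!·2!/13! = 1/180180
Racah Σ t=1..3: t=1:−1/576 t=2:+1/144 t=3:−1/576 = 1/288
⇒ 3j(5 3 4; 0 0 0)² = 20/1001, sgn +1
Racah Σ t=1..3: t=1:−1/1440 t=2:+1/192 t=3:−1/432 = 19/8640
⇒ 3j(5 3 4; -1 0 1)² = 361/30030, sgn -1
4πI² = N·(3j₀)²·(3jₘ)² = 2166/13013
I = -1·√(0.166449/4π) = -0.11508947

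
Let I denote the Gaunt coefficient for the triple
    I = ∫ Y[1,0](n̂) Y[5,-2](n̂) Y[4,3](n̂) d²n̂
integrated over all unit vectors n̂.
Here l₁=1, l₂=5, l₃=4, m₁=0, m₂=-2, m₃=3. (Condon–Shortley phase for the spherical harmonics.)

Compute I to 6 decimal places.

Σmᵢ = 1 ≠ 0, so the φ-integral vanishes; I = 0

0.000000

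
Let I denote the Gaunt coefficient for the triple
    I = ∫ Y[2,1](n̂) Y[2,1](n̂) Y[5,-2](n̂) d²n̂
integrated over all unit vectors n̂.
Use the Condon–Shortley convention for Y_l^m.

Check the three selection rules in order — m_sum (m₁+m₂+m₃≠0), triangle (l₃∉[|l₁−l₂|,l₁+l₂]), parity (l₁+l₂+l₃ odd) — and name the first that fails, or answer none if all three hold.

azimuthal sum: 1 + 1 − 2 = 0  ✓
0 ≤ 5 ≤ 4 (triangle on l)  ✗
L = 2 + 2 + 5 = 9 (odd)

triangle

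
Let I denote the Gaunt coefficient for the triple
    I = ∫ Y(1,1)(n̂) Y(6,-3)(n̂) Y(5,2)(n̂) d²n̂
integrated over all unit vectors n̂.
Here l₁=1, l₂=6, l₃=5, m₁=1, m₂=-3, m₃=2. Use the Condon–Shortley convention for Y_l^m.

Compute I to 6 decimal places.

-0.245154

Rules hold: Σm=0, L=12 even, 5≤5≤7.
N = 3·13·11 = 429
Δ = 2!·0!·10!/13! = 1/858
Racah Σ t=1..1: t=1:−1/14400 = -1/14400
⇒ 3j(1 6 5; 0 0 0)² = 6/143, sgn +1
Racah Σ t=0..0: t=0:+1/60480 = 1/60480
⇒ 3j(1 6 5; 1 -3 2)² = 6/143, sgn -1
4πI² = N·(3j₀)²·(3jₘ)² = 108/143
I = -1·√(0.755245/4π) = -0.24515397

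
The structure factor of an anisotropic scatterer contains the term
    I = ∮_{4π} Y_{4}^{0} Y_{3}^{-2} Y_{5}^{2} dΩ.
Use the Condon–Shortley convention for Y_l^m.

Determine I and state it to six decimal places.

Rules hold: Σm=0, L=12 even, 1≤5≤7.
N = 9·7·11 = 693
Δ = 2!·6!·4!/13! = 1/180180
Racah Σ t=0..2: t=0:+1/576 t=1:−1/144 t=2:+1/576 = -1/288
⇒ 3j(4 3 5; 0 0 0)² = 20/1001, sgn +1
Racah Σ t=0..1: t=0:+1/576 t=1:−1/864 = 1/1728
⇒ 3j(4 3 5; 0 -2 2)² = 5/1287, sgn -1
4πI² = N·(3j₀)²·(3jₘ)² = 100/1859
I = -1·√(0.0537924/4π) = -0.06542675

-0.065427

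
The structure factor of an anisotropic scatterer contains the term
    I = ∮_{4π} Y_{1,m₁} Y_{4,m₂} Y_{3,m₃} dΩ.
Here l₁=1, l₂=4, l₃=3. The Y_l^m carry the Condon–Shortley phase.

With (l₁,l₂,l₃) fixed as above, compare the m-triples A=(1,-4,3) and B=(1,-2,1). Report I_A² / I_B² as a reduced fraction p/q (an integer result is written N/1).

28/15

Shared (l₁,l₂,l₃)=(1,4,3): N and (l;000)² cancel in I_A²/I_B².
A: Δ = 2!·0!·6!/9! = 1/252; Racah Σ t=0..0: t=0:+1/1440 = 1/1440; ⇒ 3j(1 4 3; 1 -4 3)² = 1/9, sgn +1
B: Δ = 2!·0!·6!/9! = 1/252; Racah Σ t=0..0: t=0:+1/96 = 1/96; ⇒ 3j(1 4 3; 1 -2 1)² = 5/84, sgn +1
I_A²/I_B² = (1/9)/(5/84) = 28/15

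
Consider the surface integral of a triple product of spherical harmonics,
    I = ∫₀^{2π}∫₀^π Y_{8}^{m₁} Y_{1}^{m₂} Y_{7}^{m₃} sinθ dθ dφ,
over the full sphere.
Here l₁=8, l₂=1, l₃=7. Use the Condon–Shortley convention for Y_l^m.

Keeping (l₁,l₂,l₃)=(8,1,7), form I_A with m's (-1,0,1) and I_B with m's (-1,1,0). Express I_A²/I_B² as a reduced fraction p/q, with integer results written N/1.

Shared (l₁,l₂,l₃)=(8,1,7): N and (l;000)² cancel in I_A²/I_B².
A: Δ = 2!·14!·0!/17! = 1/2040; Racah Σ t=1..1: t=1:−1/29030400 = -1/29030400; ⇒ 3j(8 1 7; -1 0 1)² = 21/680, sgn -1
B: Δ = 2!·14!·0!/17! = 1/2040; Racah Σ t=2..2: t=2:+1/50803200 = 1/50803200; ⇒ 3j(8 1 7; -1 1 0)² = 3/170, sgn -1
I_A²/I_B² = (21/680)/(3/170) = 7/4

7/4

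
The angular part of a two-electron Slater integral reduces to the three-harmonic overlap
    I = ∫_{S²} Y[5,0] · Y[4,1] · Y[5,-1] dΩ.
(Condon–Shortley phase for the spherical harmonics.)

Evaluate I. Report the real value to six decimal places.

m-sum 0 ✓  L=14 even ✓  1≤5≤9 ✓
Π(2lᵢ+1) = 11×9×11 = 1089
triangle coeff Δ(5,4,5) = 1/3153150
Σ_t [0,4]: t=0:+1/69120 t=1:−1/1728 t=2:+1/576 t=3:−1/1728 t=4:+1/69120 = 7/11520
(3j)²=2/143 [(5 4 5; 0 0 0)], sign=-1
Σ_t [1,4]: t=1:−1/6912 t=2:+1/864 t=3:−1/1152 t=4:+1/17280 = 7/34560
(3j)²=1/429 [(5 4 5; 0 1 -1)], sign=+1
⇒ 4πI² = 6/169
I = (-1)√(6/169/(4π)) = -0.05315295

-0.053153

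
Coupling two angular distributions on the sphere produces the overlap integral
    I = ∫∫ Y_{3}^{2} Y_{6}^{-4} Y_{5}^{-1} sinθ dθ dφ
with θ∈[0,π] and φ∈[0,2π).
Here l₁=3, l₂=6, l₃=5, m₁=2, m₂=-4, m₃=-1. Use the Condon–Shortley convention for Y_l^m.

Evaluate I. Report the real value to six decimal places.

m-sum = 2 − 4 − 1 = -3 ≠ 0 ⇒ I = 0

0.000000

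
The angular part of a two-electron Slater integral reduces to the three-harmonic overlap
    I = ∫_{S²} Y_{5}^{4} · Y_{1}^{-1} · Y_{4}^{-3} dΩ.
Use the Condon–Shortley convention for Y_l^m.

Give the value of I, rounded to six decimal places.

0.294638

Rules hold: Σm=0, L=10 even, 4≤4≤6.
N = 11·3·9 = 297
Δ = 2!·8!·0!/11! = 1/495
Racah Σ t=1..1: t=1:−1/576 = -1/576
⇒ 3j(5 1 4; 0 0 0)² = 5/99, sgn -1
Racah Σ t=0..0: t=0:+1/10080 = 1/10080
⇒ 3j(5 1 4; 4 -1 -3)² = 4/55, sgn -1
4πI² = N·(3j₀)²·(3jₘ)² = 12/11
I = +1·√(1.09091/4π) = 0.29463840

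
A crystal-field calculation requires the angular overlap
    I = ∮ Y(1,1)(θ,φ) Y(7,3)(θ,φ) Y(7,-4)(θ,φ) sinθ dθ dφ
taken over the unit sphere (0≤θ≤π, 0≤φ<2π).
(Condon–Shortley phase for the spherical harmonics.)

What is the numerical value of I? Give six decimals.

L=15 odd ⇒ parity kills the (l;000) factor ⇒ I = 0

0.000000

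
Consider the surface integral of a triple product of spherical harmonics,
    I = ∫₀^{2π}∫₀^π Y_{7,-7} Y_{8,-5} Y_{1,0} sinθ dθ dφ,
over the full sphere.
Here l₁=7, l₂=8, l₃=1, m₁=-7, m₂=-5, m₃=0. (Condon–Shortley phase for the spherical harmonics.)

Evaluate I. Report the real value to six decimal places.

-7 − 5 + 0 = -12 ≠ 0: azimuthal integral kills it; I = 0

0.000000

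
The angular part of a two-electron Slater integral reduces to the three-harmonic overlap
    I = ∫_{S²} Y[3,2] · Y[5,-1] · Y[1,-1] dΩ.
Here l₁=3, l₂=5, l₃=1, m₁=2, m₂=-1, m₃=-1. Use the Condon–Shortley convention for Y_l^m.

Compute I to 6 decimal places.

0.000000

|3−5|≤1≤3+5 violated ⇒ I = 0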